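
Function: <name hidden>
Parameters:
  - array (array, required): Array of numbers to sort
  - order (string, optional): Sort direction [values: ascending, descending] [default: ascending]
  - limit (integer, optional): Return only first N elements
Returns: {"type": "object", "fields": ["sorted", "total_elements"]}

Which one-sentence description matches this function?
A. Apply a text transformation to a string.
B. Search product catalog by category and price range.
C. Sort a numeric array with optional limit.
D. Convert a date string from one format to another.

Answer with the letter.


Parameters array, order, limit and return ["sorted", "total_elements"] fit: Sort a numeric array with optional limit.
C


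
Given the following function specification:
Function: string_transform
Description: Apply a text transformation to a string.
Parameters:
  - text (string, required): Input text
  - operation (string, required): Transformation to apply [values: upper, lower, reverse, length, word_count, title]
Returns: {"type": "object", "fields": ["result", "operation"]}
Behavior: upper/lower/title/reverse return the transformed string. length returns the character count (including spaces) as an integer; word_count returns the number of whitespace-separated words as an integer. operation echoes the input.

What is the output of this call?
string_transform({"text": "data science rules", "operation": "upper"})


upper('data science rules') = 'DATA SCIENCE RULES'
Output:
{"result": "DATA SCIENCE RULES", "operation": "upper"}


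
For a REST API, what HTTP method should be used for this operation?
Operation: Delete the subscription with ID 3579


GET = read, POST = create, PUT = update/replace, DELETE = remove
This operation is a removal.
DELETE


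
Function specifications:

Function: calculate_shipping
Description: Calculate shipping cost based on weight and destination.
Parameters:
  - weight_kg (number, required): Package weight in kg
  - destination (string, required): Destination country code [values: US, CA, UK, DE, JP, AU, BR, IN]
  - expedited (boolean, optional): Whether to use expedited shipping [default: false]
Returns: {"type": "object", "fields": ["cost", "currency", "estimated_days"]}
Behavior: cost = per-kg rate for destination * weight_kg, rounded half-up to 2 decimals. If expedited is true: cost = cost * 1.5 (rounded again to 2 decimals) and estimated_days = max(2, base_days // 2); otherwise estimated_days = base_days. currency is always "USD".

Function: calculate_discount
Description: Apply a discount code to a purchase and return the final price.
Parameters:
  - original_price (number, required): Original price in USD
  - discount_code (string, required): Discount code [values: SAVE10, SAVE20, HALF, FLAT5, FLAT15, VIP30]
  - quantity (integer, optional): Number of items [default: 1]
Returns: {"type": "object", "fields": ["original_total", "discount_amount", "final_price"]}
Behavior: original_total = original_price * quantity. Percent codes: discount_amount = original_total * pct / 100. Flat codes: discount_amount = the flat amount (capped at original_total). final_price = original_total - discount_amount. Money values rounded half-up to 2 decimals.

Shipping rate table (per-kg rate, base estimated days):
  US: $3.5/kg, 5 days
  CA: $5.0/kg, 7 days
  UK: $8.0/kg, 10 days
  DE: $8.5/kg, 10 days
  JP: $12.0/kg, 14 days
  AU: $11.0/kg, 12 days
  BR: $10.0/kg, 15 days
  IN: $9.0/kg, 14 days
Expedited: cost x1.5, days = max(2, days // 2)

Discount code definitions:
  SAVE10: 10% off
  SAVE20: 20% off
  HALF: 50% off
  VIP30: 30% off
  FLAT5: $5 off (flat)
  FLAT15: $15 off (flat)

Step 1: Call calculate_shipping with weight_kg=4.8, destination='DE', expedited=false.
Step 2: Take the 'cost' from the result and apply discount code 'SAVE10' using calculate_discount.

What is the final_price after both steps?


Step 1: calculate_shipping(weight_kg=4.8, destination=DE, expedited=false)
  Rate for DE: $8.5/kg, base 10 days
  cost = 8.5 * 4.8 = 40.8 -> 40.80
  expedited not set/false: estimated_days = 10
  -> cost = 40.80 USD
Step 2: calculate_discount(original_price=40.8, discount_code=SAVE10, quantity=1)
  original_total = 40.8 * 1 = 40.80
  SAVE10 = 10% off: discount_amount = 40.80 * 10/100 = 4.08 -> 4.08
  final_price = 40.80 - 4.08 = 36.72
  -> final_price = 36.72
$36.72


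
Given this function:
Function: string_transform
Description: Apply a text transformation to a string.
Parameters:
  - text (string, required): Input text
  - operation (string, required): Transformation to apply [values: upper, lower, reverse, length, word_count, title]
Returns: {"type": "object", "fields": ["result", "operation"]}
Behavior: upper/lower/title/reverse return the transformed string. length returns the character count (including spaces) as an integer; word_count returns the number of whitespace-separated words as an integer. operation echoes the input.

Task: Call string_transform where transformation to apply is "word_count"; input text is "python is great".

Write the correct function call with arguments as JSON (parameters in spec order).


Mapping each described value to its parameter name:
  'Transformation to apply' -> operation = "word_count"
  'Input text' -> text = "python is great"
string_transform({"text": "python is great", "operation": "word_count"})


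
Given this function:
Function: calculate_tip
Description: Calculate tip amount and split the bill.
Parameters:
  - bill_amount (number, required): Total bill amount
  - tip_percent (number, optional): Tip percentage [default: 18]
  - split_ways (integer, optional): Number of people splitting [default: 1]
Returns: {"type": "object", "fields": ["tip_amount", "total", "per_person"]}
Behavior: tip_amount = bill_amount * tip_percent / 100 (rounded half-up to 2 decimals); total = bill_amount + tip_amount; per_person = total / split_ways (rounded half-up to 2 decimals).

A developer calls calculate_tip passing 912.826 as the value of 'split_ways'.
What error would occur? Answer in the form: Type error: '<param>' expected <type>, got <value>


Spec: 'split_ways' is declared as integer; 912.826 is a non-integer number.
Type error: 'split_ways' expected integer, got 912.826


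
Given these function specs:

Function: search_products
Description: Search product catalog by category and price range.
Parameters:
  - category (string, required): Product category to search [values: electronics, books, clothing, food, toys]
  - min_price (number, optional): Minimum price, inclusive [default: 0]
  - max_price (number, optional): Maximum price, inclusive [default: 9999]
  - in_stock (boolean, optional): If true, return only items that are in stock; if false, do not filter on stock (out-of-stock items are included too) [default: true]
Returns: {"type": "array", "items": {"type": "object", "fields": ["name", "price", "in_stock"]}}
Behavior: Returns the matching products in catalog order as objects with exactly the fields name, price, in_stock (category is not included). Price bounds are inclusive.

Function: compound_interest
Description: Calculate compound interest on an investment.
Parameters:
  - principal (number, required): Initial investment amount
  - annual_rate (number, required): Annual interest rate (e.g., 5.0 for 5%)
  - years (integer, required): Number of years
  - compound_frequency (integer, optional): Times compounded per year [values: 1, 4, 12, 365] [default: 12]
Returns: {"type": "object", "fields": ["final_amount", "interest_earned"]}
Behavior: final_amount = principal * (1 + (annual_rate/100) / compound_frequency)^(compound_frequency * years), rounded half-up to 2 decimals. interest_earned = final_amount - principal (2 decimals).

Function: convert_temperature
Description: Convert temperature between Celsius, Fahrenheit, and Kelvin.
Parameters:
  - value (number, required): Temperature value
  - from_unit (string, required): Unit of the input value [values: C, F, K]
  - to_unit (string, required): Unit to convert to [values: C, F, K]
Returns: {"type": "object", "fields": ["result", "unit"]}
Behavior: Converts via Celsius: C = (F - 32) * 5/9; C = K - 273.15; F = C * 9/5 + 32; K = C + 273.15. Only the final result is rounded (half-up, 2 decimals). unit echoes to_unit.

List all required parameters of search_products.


Parameters of search_products and their required/optional flag:
  category: required
  min_price: optional
  max_price: optional
  in_stock: optional
category


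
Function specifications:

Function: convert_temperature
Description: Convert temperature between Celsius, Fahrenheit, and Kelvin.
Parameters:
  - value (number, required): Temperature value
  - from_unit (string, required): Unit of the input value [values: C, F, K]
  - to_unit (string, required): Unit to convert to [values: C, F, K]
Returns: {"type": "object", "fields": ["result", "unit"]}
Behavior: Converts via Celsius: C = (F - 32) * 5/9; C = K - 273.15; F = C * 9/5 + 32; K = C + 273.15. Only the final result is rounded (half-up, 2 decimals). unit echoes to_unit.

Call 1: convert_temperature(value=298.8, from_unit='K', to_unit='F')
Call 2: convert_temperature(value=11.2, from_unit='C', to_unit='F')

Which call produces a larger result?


Call 1:
  To C: 298.8 - 273.15 = 25.65
  To F: 25.65 * 9/5 + 32 = 78.17
  Round to 2 decimals: 78.17
  -> 78.17 F
Call 2:
  Input already in C: 11.2
  To F: 11.2 * 9/5 + 32 = 52.16
  Round to 2 decimals: 52.16
  -> 52.16 F
Call 1 (78.17 F)


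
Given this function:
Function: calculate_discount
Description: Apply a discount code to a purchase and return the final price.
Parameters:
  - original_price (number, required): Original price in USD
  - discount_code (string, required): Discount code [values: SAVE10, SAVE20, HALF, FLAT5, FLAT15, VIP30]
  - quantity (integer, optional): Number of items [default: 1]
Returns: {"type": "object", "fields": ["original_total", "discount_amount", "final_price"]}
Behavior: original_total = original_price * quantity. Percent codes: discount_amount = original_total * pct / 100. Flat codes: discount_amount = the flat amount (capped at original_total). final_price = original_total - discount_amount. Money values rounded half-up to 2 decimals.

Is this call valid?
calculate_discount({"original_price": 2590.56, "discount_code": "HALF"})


Checking all required parameters present and types match... All valid.
Valid


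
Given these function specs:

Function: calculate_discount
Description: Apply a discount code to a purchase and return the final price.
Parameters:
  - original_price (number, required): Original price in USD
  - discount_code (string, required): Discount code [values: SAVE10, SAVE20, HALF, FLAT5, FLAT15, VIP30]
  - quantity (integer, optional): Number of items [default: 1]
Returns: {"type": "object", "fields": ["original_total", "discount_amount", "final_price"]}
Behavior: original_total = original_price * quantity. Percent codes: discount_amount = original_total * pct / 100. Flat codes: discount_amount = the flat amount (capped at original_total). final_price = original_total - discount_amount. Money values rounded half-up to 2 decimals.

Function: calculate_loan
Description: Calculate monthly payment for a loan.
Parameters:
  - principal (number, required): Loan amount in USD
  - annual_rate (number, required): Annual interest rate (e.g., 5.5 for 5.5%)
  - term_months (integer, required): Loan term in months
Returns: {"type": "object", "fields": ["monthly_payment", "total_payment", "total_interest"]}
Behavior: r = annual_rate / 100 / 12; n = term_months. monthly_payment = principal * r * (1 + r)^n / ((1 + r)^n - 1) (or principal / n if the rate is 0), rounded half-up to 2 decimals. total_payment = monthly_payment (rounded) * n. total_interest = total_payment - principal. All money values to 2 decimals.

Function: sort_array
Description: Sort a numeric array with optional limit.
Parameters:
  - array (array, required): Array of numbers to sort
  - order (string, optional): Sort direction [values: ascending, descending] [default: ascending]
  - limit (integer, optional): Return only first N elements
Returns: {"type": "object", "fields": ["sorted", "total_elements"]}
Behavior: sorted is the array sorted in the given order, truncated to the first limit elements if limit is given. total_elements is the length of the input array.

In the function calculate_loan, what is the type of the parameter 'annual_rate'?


The calculate_loan spec declares:
  - annual_rate (number, required): Annual interest rate (e.g., 5.5 for 5.5%)
Type:
number


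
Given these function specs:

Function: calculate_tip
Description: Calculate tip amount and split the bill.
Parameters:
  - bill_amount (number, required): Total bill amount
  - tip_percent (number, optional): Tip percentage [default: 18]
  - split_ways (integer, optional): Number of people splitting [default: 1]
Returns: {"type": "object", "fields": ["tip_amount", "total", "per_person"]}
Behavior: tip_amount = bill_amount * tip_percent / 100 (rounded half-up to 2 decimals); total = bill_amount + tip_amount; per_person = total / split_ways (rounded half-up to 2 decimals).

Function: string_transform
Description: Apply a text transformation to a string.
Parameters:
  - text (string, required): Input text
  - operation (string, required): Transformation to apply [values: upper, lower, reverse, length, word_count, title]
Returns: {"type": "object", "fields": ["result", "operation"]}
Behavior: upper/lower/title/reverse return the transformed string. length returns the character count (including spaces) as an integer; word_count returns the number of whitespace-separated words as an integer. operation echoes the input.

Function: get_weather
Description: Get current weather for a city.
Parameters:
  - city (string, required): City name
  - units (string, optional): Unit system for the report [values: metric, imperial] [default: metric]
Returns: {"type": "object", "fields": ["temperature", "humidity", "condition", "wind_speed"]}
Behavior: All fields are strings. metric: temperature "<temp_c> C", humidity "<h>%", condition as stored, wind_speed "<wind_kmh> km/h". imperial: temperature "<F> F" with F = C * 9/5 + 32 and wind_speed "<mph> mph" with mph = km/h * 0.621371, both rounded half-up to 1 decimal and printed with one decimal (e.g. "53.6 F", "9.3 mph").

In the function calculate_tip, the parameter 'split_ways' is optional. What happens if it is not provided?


The calculate_tip spec declares:
  - split_ways (integer, optional): Number of people splitting [default: 1]
It defaults to 1


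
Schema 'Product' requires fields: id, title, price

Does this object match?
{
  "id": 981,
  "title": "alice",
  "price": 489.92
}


Checking required fields... All present.
Valid - all required fields present


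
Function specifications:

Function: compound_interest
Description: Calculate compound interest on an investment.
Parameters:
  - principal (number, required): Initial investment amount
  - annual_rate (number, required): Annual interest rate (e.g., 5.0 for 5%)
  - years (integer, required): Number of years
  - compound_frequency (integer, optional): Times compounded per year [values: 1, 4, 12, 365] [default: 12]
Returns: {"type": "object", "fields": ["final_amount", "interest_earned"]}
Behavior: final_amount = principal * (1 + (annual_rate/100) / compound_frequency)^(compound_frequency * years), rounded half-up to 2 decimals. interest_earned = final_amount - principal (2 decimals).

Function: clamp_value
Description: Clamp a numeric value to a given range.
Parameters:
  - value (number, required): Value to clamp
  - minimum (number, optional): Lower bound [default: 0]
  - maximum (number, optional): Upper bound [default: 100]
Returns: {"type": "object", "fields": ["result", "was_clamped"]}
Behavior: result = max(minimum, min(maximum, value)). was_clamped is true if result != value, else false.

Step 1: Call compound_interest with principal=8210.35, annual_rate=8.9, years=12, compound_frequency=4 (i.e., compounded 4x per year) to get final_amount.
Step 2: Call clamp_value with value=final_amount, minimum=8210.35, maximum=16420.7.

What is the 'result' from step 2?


Step 1: compound_interest
  rate per period = 8.9/100/4 = 0.02225 (keep full precision); periods = 4 * 12 = 48
  (1 + 0.02225)^48 = 2.87568772
  final_amount = 8210.35 * 2.87568772 = 23610.402672 -> 23610.40
  interest_earned = 23610.40 - 8210.35 = 15400.05
  -> final_amount = 23610.4
Step 2: clamp_value(value=23610.4, minimum=8210.35, maximum=16420.7)
  result = max(8210.35, min(16420.7, 23610.4)) = max(8210.35, 16420.7) = 16420.7
  was_clamped = (16420.7 != 23610.4) = true
  -> result = 16420.7
16420.7


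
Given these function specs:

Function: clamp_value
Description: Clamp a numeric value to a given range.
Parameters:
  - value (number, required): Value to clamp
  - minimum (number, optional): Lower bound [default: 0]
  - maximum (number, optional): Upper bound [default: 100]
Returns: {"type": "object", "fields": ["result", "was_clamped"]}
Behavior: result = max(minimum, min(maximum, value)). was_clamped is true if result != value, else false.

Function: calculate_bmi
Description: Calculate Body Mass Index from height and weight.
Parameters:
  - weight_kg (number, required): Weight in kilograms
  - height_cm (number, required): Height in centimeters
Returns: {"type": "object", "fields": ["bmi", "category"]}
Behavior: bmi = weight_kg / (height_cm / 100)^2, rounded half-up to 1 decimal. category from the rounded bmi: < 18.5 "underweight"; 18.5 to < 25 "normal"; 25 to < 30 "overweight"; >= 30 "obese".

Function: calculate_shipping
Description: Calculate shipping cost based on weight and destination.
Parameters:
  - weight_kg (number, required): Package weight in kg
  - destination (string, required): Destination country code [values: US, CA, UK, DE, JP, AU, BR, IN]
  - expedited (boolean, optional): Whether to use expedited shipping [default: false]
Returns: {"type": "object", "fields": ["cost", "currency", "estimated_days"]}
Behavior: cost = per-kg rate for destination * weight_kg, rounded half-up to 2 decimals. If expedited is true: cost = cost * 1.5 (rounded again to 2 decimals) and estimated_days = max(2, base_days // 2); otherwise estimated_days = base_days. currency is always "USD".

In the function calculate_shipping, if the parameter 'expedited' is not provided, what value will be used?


The calculate_shipping spec declares:
  - expedited (boolean, optional): Whether to use expedited shipping [default: false]
Default:
false


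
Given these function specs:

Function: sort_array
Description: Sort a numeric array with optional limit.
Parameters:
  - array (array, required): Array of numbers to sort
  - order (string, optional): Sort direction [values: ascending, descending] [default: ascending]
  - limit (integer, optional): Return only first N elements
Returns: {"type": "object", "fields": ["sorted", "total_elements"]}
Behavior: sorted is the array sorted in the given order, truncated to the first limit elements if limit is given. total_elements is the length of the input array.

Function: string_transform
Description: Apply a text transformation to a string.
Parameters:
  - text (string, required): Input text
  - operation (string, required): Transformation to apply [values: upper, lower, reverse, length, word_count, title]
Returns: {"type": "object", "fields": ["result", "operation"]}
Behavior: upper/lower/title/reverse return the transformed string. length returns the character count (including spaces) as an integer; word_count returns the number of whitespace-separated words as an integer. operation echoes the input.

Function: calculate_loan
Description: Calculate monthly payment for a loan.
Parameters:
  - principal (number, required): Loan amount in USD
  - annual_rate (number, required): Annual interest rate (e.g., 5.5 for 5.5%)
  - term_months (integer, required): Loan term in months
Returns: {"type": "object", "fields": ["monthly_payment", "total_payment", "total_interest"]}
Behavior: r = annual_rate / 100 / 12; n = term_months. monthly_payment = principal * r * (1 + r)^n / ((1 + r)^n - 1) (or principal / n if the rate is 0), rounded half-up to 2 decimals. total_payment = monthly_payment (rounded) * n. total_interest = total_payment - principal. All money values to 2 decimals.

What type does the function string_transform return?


The string_transform spec declares Returns: {"type": "object", "fields": ["result", "operation"]}
Type:
object


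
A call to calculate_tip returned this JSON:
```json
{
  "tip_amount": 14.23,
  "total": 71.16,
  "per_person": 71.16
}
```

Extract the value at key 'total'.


71.16


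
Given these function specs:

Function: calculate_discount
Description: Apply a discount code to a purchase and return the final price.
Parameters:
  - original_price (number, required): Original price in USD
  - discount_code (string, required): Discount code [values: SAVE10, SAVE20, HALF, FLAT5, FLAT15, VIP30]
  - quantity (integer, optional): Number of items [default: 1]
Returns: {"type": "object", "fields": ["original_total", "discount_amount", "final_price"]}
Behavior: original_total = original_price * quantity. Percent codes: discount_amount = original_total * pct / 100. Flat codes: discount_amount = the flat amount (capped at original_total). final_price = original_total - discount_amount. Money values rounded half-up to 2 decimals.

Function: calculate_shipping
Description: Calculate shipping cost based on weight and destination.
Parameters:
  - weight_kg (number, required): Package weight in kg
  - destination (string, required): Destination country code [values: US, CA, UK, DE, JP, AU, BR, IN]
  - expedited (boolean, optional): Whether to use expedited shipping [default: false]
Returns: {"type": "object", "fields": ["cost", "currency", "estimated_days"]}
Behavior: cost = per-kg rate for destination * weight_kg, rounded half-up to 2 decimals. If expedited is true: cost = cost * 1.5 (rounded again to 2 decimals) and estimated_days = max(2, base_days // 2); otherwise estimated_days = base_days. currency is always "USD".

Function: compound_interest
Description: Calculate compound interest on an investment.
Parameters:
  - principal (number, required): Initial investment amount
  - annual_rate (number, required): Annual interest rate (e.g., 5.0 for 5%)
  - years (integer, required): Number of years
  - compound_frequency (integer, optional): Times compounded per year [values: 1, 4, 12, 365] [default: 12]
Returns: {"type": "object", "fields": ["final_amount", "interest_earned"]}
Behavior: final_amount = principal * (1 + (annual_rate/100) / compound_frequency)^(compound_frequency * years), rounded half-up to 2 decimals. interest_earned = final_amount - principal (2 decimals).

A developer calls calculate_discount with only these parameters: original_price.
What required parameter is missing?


Required parameters: original_price, discount_code
Provided: original_price
Missing: discount_code
discount_code


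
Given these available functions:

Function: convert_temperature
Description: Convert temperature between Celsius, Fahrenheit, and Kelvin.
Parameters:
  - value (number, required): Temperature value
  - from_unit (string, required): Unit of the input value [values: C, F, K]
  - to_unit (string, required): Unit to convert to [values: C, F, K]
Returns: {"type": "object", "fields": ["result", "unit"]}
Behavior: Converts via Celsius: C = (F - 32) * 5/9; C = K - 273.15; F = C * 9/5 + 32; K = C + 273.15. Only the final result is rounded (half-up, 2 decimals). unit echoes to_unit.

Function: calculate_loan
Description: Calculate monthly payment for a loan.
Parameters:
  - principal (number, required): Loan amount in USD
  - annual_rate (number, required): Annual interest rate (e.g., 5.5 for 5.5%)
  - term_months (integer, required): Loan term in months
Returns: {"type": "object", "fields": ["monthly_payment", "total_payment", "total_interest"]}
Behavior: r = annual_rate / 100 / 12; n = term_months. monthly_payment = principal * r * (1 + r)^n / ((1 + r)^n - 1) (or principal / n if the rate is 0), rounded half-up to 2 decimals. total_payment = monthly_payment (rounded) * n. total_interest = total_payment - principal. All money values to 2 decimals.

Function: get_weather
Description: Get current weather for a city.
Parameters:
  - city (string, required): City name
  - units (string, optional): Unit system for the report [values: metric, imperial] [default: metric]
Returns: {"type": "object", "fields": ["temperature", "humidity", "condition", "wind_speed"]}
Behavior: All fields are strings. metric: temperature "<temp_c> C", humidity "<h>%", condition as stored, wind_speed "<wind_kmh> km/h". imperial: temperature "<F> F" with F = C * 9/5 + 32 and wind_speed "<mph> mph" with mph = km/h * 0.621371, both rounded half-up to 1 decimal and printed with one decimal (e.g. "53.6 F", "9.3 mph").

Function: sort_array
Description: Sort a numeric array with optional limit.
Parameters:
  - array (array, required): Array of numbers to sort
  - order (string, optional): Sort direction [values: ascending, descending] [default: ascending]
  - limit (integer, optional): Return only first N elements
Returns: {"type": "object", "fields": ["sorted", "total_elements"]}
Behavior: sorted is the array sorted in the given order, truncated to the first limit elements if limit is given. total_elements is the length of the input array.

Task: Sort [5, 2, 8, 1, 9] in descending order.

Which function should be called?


The task needs a function whose description is: Sort a numeric array with optional limit.
sort_array


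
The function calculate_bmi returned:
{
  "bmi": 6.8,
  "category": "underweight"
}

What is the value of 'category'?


underweight


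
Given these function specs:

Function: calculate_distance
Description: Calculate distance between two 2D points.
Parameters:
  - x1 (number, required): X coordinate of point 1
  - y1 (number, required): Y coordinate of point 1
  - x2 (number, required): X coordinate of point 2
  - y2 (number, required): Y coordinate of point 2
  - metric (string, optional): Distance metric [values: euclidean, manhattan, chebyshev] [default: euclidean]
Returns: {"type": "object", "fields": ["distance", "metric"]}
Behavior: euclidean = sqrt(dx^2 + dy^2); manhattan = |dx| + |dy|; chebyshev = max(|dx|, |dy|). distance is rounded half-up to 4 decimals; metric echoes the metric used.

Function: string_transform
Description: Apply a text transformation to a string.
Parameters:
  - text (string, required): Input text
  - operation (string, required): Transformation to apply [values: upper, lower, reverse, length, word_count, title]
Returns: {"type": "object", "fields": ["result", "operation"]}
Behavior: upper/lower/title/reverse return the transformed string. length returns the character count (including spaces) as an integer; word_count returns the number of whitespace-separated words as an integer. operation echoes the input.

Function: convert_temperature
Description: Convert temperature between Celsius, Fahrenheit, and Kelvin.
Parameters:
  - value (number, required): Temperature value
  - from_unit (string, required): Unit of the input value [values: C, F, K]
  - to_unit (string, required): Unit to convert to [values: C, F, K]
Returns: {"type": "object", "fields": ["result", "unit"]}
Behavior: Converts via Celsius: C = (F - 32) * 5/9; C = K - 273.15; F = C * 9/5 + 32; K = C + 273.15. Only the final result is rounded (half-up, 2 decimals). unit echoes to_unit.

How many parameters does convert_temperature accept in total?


Parameters of convert_temperature: value (required), from_unit (required), to_unit (required)
Total:
3


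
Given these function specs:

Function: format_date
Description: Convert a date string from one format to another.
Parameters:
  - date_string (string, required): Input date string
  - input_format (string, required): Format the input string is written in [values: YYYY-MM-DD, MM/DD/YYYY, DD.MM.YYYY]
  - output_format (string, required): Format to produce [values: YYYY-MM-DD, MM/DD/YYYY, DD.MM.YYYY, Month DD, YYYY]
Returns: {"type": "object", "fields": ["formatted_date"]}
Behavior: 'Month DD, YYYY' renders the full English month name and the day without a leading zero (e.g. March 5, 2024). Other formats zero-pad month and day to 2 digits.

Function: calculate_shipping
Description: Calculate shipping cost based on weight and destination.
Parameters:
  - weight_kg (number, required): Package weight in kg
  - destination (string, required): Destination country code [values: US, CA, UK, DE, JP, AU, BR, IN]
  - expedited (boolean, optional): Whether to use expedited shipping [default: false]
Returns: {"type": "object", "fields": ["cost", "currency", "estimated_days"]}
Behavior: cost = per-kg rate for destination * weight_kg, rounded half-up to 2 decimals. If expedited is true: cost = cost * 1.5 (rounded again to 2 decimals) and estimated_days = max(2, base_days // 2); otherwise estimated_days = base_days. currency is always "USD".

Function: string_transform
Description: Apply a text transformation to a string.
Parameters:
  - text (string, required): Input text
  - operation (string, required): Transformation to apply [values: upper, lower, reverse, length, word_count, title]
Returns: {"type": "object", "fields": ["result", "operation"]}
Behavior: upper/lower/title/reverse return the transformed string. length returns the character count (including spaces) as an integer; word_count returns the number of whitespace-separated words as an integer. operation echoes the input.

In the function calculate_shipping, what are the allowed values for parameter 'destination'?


The calculate_shipping spec declares:
  - destination (string, required): Destination country code [values: US, CA, UK, DE, JP, AU, BR, IN]
Allowed values:
US, CA, UK, DE, JP, AU, BR, IN


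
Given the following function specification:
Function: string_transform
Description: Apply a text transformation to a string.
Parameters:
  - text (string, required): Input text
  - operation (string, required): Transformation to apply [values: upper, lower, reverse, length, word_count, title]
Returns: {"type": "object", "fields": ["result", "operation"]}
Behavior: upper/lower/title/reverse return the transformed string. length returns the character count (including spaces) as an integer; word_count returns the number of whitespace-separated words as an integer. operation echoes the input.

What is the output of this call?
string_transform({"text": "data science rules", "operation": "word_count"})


words: data, science, rules -> 3
Output:
{"result": 3, "operation": "word_count"}


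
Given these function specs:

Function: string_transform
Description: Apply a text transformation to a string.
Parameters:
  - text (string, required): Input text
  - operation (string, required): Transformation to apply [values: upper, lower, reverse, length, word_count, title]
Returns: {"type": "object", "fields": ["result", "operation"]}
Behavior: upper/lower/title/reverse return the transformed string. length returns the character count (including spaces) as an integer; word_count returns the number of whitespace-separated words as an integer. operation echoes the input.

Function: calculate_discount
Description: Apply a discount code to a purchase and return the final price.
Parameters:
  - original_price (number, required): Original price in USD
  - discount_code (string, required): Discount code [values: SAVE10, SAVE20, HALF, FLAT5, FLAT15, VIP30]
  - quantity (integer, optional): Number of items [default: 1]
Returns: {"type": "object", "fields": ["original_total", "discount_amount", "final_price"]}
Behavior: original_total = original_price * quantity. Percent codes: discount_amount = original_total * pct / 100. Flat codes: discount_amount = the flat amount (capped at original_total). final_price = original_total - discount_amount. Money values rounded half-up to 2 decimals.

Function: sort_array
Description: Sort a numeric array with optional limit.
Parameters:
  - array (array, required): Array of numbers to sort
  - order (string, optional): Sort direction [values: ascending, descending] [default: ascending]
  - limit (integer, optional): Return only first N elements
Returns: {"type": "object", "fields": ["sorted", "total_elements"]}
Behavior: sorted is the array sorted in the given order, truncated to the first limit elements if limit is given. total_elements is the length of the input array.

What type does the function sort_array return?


The sort_array spec declares Returns: {"type": "object", "fields": ["sorted", "total_elements"]}
Type:
object


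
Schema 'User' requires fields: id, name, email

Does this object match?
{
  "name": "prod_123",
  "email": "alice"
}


Checking required fields...
Missing: id
Invalid - missing required field 'id'


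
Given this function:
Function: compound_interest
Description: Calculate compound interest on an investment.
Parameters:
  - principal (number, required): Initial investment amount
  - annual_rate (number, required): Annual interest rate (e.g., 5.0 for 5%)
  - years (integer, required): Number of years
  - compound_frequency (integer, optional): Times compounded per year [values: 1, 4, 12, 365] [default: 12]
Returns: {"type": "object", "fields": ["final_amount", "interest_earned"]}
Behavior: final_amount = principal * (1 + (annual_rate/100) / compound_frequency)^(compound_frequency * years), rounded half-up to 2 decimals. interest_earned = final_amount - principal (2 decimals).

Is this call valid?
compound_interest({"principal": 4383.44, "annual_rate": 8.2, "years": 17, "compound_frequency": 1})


Checking all required parameters present and types match... All valid.
Valid


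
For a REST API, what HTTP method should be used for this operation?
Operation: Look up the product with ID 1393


GET = read, POST = create, PUT = update/replace, DELETE = remove
This operation is a read.
GET


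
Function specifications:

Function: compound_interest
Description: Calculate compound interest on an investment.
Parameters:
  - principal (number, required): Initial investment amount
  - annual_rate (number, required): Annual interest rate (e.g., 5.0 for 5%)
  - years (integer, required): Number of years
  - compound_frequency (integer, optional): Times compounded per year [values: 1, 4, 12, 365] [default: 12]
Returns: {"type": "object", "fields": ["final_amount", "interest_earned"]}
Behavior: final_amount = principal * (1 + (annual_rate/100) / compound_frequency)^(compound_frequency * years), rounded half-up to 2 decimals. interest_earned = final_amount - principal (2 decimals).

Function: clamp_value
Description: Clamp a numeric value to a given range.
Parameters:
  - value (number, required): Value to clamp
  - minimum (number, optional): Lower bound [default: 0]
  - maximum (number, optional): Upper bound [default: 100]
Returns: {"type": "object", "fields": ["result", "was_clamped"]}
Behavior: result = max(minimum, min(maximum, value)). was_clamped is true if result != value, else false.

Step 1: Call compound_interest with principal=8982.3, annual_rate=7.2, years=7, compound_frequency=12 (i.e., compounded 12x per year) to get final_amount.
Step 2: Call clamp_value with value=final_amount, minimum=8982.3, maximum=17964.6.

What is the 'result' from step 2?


Step 1: compound_interest
  rate per period = 7.2/100/12 = 0.006 (keep full precision); periods = 12 * 7 = 84
  (1 + 0.006)^84 = 1.65283835
  final_amount = 8982.3 * 1.65283835 = 14846.289893 -> 14846.29
  interest_earned = 14846.29 - 8982.30 = 5863.99
  -> final_amount = 14846.29
Step 2: clamp_value(value=14846.29, minimum=8982.3, maximum=17964.6)
  result = max(8982.3, min(17964.6, 14846.29)) = max(8982.3, 14846.29) = 14846.29
  was_clamped = (14846.29 != 14846.29) = false
  -> result = 14846.29
14846.29


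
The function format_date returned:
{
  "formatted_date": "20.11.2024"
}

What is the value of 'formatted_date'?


20.11.2024


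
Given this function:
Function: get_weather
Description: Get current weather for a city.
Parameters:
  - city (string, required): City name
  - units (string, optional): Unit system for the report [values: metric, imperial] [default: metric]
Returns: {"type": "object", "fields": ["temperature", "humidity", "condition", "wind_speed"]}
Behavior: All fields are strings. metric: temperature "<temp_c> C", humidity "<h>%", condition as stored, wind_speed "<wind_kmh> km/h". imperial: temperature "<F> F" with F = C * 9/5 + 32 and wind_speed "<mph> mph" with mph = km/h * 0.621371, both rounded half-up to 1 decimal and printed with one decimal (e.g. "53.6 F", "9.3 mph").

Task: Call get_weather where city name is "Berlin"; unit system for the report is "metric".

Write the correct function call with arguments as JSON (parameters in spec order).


Mapping each described value to its parameter name:
  'City name' -> city = "Berlin"
  'Unit system for the report' -> units = "metric"
get_weather({"city": "Berlin", "units": "metric"})


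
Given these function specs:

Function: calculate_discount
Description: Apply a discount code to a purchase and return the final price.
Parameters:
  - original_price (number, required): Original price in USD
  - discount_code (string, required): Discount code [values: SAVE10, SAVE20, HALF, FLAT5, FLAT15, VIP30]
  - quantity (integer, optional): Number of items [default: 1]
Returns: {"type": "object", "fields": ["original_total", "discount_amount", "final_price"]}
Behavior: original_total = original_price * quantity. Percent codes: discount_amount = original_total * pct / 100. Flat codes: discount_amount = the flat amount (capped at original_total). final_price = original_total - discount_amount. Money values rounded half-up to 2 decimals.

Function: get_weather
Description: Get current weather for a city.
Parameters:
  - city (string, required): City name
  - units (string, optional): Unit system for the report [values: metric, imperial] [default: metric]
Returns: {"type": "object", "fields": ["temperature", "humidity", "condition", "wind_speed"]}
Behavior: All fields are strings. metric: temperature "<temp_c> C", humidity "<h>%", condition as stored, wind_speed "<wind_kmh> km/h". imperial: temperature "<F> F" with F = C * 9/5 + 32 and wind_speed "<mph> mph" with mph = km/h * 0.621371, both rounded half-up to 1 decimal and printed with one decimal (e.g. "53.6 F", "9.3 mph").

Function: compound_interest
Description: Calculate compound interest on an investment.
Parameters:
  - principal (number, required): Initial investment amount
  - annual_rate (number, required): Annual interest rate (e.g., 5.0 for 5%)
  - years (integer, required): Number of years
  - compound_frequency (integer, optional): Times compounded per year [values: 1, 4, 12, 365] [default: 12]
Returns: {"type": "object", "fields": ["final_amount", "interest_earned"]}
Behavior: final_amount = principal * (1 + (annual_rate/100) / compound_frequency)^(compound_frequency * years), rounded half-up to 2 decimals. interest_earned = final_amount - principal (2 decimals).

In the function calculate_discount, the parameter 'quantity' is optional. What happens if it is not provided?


The calculate_discount spec declares:
  - quantity (integer, optional): Number of items [default: 1]
It defaults to 1


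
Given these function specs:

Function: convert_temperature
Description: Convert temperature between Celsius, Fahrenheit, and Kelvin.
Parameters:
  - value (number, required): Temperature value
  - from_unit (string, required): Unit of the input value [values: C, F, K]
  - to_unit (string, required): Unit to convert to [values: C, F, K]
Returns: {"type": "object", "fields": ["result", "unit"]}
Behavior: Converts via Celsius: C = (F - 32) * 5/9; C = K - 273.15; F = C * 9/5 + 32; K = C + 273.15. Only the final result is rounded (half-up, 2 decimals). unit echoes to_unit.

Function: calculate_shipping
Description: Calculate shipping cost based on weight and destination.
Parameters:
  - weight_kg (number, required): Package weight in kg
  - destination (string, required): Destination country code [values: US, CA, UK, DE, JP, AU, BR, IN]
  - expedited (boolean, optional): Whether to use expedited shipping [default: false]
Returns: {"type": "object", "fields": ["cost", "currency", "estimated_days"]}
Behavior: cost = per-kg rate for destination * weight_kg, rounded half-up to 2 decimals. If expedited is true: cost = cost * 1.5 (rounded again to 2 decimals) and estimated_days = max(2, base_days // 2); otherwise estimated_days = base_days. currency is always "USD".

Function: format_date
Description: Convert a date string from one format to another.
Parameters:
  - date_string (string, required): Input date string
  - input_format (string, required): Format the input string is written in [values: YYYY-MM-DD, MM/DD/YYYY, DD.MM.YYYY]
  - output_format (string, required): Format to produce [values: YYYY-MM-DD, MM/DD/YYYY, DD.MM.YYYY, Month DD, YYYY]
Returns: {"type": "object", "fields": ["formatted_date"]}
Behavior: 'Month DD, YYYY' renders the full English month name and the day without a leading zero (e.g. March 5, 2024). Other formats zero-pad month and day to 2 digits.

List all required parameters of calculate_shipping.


Parameters of calculate_shipping and their required/optional flag:
  weight_kg: required
  destination: required
  expedited: optional
destination, weight_kg
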